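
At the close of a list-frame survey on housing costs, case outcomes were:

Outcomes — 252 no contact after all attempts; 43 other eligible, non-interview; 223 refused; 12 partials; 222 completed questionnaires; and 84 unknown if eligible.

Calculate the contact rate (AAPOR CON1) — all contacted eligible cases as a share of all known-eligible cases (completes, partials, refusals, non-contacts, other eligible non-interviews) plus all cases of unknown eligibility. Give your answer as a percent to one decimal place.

59.8%

Num = 222 + 12 + 223 + 43 = 500
Denominator = 222 + 12 + 223 + 252 + 43 + 84 = 836
CON1 = 500 / 836 = 0.5981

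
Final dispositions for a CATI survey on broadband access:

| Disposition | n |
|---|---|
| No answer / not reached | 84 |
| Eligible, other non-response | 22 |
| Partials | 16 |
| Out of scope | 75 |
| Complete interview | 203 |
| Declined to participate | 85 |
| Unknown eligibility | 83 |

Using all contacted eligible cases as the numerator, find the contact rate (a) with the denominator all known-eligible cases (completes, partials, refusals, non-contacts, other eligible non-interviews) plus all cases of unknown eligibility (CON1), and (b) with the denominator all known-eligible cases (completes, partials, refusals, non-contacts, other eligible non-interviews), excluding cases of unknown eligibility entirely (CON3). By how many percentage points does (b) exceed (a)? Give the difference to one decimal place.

13.4

Num → 203 + 16 + 85 + 22 = 326
Denominator → 203 + 16 + 85 + 84 + 22 + 83 = 493
CON1 = 326 / 493 = 0.6613
Denominator → 203 + 16 + 85 + 84 + 22 = 410
CON3 = 326 / 410 = 0.7951
Difference = 79.51 − 66.13 = 13.38 percentage points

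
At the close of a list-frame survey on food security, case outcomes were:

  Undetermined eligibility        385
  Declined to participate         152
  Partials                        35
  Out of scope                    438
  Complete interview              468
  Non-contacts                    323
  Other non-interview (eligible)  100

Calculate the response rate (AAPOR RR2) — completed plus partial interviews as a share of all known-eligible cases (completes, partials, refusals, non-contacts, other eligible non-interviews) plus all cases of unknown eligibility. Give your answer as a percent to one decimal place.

Num: 468 + 35 = 503
Denom: 468 + 35 + 152 + 323 + 100 + 385 = 1463
RR2 = 503 / 1463 = 0.3438

34.4%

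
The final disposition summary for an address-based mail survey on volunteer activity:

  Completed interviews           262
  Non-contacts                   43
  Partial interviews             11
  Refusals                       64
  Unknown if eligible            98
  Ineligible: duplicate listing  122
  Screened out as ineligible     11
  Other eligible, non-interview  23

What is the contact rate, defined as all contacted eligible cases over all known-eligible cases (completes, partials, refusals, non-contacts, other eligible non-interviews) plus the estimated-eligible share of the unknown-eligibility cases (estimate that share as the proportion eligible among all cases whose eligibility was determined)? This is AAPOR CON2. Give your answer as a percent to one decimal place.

75.5%

Not eligible = 11 + 122 = 133
Top = 262 + 11 + 64 + 23 = 360
Eligible (known) = 262 + 11 + 64 + 43 + 23 = 403
e = 403 / (403 + 133) = 403 / 536 = 0.7519
Eligible share of unknowns = 0.7519 × 98 = 73.69
Denom = 403 + 73.69 = 476.69
CON2 = 360 / 476.69 = 0.7552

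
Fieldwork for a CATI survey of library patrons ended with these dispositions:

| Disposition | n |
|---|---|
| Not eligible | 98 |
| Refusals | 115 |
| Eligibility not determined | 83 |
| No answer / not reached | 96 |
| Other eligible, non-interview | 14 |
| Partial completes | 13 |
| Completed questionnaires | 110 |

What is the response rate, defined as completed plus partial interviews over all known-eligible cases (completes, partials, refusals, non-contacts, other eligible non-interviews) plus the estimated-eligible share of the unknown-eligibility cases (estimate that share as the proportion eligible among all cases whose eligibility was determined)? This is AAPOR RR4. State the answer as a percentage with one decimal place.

29.8%

Numerator = 110 + 13 = 123
Eligible (known) = 110 + 13 + 115 + 96 + 14 = 348
e = 348 / (348 + 98) = 348 / 446 = 0.7803
e × U = 0.7803 × 83 = 64.76
Denom = 348 + 64.76 = 412.76
RR4 = 123 / 412.76 = 0.2980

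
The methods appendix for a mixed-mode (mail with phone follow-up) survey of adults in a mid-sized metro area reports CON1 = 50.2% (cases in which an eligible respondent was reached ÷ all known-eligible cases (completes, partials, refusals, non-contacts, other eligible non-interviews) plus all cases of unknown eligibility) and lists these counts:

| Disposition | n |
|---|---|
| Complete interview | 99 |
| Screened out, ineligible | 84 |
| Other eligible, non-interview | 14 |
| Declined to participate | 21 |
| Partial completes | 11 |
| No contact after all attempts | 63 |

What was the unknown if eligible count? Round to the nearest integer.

Top = 99 + 11 + 21 + 14 = 145
CON1 = 145 / D = 0.502
D = 145 / 0.502 = 288.8
Rest of base = 208
unknown if eligible = 288.8 − 208 ≈ 81

81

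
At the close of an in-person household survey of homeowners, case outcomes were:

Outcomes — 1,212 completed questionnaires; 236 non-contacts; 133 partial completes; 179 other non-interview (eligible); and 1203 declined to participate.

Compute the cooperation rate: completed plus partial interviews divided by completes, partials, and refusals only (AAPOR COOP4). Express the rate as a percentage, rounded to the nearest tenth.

Top → 1212 + 133 = 1345
Denom → 1212 + 133 + 1203 = 2548
COOP4 = 1345 / 2548 = 0.5279

52.8%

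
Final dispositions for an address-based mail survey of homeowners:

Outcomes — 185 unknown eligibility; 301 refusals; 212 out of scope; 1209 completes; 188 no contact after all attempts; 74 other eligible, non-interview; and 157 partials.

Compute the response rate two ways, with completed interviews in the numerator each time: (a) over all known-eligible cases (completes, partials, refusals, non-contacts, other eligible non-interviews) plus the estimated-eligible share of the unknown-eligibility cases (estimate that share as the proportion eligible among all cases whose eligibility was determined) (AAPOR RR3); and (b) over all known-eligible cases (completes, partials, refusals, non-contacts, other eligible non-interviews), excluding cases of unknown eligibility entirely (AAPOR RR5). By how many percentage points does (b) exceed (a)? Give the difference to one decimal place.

5.0

Top = 1209
Determined eligible = 1209 + 157 + 301 + 188 + 74 = 1929
e = 1929 / (1929 + 212) = 1929 / 2141 = 0.9010
Estimated eligible among unknowns = 0.9010 × 185 = 166.69
Base = 1929 + 166.69 = 2095.69
RR3 = 1209 / 2095.69 = 0.5769
Base = 1209 + 157 + 301 + 188 + 74 = 1929
RR5 = 1209 / 1929 = 0.6267
Difference = 62.67 − 57.69 = 4.98 percentage points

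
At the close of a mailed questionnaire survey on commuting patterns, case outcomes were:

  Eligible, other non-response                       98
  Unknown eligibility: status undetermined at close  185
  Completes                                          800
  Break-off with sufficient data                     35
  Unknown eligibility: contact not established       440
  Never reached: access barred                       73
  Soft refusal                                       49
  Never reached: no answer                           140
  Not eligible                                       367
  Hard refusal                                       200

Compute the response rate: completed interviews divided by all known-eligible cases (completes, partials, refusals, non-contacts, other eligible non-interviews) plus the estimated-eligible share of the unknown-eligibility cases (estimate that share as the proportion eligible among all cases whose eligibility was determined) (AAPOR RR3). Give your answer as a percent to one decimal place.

42.3%

Refusals = 200 + 49 = 249
Never reached = 140 + 73 = 213
Unknown if eligible = 440 + 185 = 625
Top = 800
Determined eligible = 800 + 35 + 249 + 213 + 98 = 1395
e = 1395 / (1395 + 367) = 1395 / 1762 = 0.7917
Eligible share of unknowns = 0.7917 × 625 = 494.81
Denominator = 1395 + 494.81 = 1889.81
RR3 = 800 / 1889.81 = 0.4233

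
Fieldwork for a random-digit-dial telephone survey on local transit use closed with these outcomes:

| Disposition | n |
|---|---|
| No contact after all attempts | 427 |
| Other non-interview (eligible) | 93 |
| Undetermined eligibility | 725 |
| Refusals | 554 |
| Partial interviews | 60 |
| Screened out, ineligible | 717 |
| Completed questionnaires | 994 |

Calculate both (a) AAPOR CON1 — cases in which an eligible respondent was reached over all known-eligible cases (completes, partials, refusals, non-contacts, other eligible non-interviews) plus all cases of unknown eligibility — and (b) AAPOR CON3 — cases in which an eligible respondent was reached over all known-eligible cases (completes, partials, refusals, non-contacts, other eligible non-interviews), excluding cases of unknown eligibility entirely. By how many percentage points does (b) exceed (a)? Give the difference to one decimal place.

20.3

Num: 994 + 60 + 554 + 93 = 1701
Denominator: 994 + 60 + 554 + 427 + 93 + 725 = 2853
CON1 = 1701 / 2853 = 0.5962
Denominator: 994 + 60 + 554 + 427 + 93 = 2128
CON3 = 1701 / 2128 = 0.7993
Difference = 79.93 − 59.62 = 20.31 percentage points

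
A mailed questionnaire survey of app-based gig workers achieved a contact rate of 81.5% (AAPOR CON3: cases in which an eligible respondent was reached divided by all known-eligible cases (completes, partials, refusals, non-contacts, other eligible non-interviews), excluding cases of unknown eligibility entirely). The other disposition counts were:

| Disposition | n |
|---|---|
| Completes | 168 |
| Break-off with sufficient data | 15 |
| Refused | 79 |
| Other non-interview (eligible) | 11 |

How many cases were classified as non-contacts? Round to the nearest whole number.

Num: 168 + 15 + 79 + 11 = 273
CON3 = 273 / D = 0.815
D = 273 / 0.815 = 335.0
Remaining denominator categories sum to 273
non-contacts = 335.0 − 273 ≈ 62

62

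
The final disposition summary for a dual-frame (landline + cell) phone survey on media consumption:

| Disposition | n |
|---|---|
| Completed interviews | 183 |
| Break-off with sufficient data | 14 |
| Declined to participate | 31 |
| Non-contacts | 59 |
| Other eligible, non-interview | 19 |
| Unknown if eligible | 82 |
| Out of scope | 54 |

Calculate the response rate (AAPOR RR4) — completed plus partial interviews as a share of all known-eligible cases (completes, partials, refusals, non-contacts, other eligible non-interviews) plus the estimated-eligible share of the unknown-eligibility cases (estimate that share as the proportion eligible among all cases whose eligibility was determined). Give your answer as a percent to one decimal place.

Numerator → 183 + 14 = 197
Determined eligible → 183 + 14 + 31 + 59 + 19 = 306
e = 306 / (306 + 54) = 306 / 360 = 0.8500
Estimated eligible among unknowns → 0.8500 × 82 = 69.70
Base → 306 + 69.70 = 375.70
RR4 = 197 / 375.70 = 0.5244

52.4%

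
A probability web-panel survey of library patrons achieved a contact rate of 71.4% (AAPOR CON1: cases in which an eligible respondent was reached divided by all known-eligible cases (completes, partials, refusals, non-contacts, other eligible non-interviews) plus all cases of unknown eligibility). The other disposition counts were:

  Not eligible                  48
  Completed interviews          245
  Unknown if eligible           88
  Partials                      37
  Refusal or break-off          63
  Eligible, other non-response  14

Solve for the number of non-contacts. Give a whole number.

Num → 245 + 37 + 63 + 14 = 359
CON1 = 359 / D = 0.714
D = 359 / 0.714 = 502.8
Remaining denominator categories sum to 447
non-contacts = 502.8 − 447 ≈ 56

56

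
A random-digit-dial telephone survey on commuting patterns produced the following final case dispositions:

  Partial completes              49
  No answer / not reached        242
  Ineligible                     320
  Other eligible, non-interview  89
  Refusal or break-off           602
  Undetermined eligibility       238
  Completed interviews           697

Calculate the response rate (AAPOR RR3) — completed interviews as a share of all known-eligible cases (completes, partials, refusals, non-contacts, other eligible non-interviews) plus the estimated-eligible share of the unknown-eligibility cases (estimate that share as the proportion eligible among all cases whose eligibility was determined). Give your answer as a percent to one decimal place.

37.1%

Num: 697
Known eligible: 697 + 49 + 602 + 242 + 89 = 1679
e = 1679 / (1679 + 320) = 1679 / 1999 = 0.8399
e × U: 0.8399 × 238 = 199.90
Denominator: 1679 + 199.90 = 1878.90
RR3 = 697 / 1878.90 = 0.3710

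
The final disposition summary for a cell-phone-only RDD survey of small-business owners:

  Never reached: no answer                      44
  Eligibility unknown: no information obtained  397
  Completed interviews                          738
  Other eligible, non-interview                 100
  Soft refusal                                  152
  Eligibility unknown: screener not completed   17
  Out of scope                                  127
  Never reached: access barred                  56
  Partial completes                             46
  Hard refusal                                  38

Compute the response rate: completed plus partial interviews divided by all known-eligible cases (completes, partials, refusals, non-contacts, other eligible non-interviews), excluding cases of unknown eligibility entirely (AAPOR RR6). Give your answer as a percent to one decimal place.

Refused = 38 + 152 = 190
Never reached = 44 + 56 = 100
Unknown eligibility = 17 + 397 = 414
Top → 738 + 46 = 784
Denom → 738 + 46 + 190 + 100 + 100 = 1174
RR6 = 784 / 1174 = 0.6678

66.8%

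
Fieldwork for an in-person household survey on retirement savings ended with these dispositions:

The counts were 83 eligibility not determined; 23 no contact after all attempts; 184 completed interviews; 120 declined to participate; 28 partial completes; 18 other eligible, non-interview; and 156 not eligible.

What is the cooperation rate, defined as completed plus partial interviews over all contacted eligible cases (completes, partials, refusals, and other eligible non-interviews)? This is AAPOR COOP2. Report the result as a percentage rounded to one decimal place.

60.6%

Numerator → 184 + 28 = 212
Base → 184 + 28 + 120 + 18 = 350
COOP2 = 212 / 350 = 0.6057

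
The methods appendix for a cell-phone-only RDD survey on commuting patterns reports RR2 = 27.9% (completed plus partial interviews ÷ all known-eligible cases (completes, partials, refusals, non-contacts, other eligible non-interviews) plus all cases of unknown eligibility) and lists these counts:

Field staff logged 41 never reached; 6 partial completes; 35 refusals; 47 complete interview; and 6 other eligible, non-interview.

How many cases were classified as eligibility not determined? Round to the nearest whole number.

55

Num → 47 + 6 = 53
RR2 = 53 / D = 0.279
D = 53 / 0.279 = 190.0
Other denominator terms total 135
eligibility not determined = 190.0 − 135 ≈ 55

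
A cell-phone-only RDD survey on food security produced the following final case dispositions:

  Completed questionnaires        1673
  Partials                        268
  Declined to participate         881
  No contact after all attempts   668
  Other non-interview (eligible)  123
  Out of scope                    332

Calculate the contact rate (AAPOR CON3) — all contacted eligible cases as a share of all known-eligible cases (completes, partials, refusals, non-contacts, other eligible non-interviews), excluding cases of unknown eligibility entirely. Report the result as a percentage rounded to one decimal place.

81.5%

Numerator → 1673 + 268 + 881 + 123 = 2945
Denom → 1673 + 268 + 881 + 668 + 123 = 3613
CON3 = 2945 / 3613 = 0.8151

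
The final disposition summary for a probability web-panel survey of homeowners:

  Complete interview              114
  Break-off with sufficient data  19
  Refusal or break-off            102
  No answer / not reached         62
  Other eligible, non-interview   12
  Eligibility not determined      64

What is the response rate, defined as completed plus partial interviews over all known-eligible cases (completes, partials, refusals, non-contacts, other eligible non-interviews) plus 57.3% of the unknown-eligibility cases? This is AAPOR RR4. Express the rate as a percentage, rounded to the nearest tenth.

38.5%

Num → 114 + 19 = 133
Known eligible → 114 + 19 + 102 + 62 + 12 = 309
e × U → 0.5730 × 64 = 36.67
Denom → 309 + 36.67 = 345.67
RR4 = 133 / 345.67 = 0.3848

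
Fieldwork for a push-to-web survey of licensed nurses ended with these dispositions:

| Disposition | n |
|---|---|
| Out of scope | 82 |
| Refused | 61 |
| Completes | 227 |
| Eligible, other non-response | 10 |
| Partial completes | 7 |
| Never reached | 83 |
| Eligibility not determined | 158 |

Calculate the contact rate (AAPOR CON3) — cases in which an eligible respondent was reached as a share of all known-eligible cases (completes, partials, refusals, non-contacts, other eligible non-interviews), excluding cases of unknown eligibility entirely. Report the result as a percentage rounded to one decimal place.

78.6%

Numerator → 227 + 7 + 61 + 10 = 305
Denom → 227 + 7 + 61 + 83 + 10 = 388
CON3 = 305 / 388 = 0.7861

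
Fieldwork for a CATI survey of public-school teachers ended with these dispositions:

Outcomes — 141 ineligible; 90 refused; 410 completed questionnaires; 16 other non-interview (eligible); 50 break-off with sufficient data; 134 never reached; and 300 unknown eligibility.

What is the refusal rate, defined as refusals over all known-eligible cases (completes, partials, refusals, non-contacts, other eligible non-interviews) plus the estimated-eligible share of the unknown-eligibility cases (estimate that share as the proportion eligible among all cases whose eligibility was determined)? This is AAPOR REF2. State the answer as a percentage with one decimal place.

Numerator = 90
Known eligible = 410 + 50 + 90 + 134 + 16 = 700
e = 700 / (700 + 141) = 700 / 841 = 0.8323
Estimated eligible among unknowns = 0.8323 × 300 = 249.69
Denominator = 700 + 249.69 = 949.69
REF2 = 90 / 949.69 = 0.0948

9.5%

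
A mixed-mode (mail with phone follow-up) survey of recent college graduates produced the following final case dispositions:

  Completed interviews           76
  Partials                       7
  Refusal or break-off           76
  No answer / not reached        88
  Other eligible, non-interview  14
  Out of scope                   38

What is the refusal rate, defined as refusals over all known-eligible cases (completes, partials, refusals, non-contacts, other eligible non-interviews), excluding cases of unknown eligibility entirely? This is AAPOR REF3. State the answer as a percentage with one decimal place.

Num: 76
Denom: 76 + 7 + 76 + 88 + 14 = 261
REF3 = 76 / 261 = 0.2912

29.1%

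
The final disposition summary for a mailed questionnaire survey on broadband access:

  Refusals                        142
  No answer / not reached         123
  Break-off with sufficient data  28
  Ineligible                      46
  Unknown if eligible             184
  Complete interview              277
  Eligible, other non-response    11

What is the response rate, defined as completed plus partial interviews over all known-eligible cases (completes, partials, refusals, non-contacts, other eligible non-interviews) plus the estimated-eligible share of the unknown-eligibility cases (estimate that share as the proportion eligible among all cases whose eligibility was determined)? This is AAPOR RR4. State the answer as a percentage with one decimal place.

Num → 277 + 28 = 305
Eligible (known) → 277 + 28 + 142 + 123 + 11 = 581
e = 581 / (581 + 46) = 581 / 627 = 0.9266
e × U → 0.9266 × 184 = 170.49
Base → 581 + 170.49 = 751.49
RR4 = 305 / 751.49 = 0.4059

40.6%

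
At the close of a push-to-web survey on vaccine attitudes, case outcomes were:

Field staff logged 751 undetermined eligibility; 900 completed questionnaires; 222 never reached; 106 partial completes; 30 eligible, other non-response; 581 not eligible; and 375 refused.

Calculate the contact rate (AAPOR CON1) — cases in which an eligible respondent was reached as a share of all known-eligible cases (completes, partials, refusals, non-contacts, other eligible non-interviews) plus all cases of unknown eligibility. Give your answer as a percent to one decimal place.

59.2%

Num: 900 + 106 + 375 + 30 = 1411
Base: 900 + 106 + 375 + 222 + 30 + 751 = 2384
CON1 = 1411 / 2384 = 0.5919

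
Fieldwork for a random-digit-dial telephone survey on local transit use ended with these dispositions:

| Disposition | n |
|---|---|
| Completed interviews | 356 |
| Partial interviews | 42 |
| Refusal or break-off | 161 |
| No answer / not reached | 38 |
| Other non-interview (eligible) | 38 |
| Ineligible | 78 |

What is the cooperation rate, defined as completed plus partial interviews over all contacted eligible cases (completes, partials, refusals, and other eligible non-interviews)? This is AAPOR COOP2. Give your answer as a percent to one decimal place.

66.7%

Top: 356 + 42 = 398
Denominator: 356 + 42 + 161 + 38 = 597
COOP2 = 398 / 597 = 0.6667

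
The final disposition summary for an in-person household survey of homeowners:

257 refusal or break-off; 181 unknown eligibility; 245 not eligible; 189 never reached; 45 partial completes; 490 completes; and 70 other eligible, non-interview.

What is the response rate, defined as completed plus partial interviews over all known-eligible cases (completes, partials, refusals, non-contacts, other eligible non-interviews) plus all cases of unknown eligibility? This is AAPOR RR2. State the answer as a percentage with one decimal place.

Numerator → 490 + 45 = 535
Denom → 490 + 45 + 257 + 189 + 70 + 181 = 1232
RR2 = 535 / 1232 = 0.4343

43.4%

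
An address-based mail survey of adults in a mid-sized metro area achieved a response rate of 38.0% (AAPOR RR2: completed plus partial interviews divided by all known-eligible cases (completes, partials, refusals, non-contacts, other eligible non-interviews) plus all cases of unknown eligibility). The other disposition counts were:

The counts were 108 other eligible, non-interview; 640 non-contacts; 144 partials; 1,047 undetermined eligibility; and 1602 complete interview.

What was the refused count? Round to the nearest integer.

1054

Numerator: 1602 + 144 = 1746
RR2 = 1746 / D = 0.380
D = 1746 / 0.380 = 4594.7
Rest of base = 3541
refused = 4594.7 − 3541 ≈ 1054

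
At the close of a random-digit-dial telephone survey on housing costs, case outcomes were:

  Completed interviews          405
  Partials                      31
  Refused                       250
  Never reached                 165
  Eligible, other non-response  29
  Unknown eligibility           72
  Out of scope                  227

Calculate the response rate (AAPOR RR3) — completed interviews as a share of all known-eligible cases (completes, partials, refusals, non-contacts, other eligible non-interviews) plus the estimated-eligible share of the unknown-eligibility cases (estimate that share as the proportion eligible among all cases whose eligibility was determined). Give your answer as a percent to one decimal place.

43.2%

Num: 405
Known eligible: 405 + 31 + 250 + 165 + 29 = 880
e = 880 / (880 + 227) = 880 / 1107 = 0.7949
e × U: 0.7949 × 72 = 57.23
Denom: 880 + 57.23 = 937.23
RR3 = 405 / 937.23 = 0.4321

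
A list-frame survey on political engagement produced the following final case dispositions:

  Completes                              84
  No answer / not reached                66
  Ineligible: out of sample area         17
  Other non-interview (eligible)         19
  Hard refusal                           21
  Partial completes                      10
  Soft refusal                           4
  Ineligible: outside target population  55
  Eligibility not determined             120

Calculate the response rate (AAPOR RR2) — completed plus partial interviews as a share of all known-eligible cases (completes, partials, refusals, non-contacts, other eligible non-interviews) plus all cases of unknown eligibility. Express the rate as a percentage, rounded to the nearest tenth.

29.0%

Refusals = 21 + 4 = 25
Out of scope = 55 + 17 = 72
Top: 84 + 10 = 94
Denominator: 84 + 10 + 25 + 66 + 19 + 120 = 324
RR2 = 94 / 324 = 0.2901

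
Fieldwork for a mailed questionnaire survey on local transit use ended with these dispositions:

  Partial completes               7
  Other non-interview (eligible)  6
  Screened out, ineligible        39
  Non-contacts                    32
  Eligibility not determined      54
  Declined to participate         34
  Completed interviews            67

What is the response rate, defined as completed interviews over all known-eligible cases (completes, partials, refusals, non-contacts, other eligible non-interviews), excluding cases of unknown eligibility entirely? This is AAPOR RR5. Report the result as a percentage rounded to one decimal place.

Numerator = 67
Denom = 67 + 7 + 34 + 32 + 6 = 146
RR5 = 67 / 146 = 0.4589

45.9%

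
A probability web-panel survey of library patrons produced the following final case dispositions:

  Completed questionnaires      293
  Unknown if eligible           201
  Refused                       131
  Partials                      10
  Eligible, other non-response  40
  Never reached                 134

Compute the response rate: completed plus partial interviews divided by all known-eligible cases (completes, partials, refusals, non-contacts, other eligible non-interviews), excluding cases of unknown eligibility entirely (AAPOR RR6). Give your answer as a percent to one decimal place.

Top = 293 + 10 = 303
Denom = 293 + 10 + 131 + 134 + 40 = 608
RR6 = 303 / 608 = 0.4984

49.8%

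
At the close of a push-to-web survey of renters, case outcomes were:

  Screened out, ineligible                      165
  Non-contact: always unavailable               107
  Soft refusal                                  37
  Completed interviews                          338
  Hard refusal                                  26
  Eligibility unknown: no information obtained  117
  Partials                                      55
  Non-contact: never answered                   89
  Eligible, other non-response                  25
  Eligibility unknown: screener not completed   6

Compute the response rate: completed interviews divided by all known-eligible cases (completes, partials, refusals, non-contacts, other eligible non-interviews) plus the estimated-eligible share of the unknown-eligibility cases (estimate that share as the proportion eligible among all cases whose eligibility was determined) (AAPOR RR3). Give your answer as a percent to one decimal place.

Refusals = 26 + 37 = 63
Never reached = 89 + 107 = 196
Unknown eligibility = 6 + 117 = 123
Top = 338
Eligible (known) = 338 + 55 + 63 + 196 + 25 = 677
e = 677 / (677 + 165) = 677 / 842 = 0.8040
Estimated eligible among unknowns = 0.8040 × 123 = 98.89
Base = 677 + 98.89 = 775.89
RR3 = 338 / 775.89 = 0.4356

43.6%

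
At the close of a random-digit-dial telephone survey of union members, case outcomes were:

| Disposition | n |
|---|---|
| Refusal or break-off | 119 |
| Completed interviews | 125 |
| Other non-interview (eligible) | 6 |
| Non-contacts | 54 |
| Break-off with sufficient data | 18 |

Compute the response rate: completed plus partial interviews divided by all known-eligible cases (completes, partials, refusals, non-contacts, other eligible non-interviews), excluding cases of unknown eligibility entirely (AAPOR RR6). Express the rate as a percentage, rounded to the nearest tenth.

44.4%

Top → 125 + 18 = 143
Denominator → 125 + 18 + 119 + 54 + 6 = 322
RR6 = 143 / 322 = 0.4441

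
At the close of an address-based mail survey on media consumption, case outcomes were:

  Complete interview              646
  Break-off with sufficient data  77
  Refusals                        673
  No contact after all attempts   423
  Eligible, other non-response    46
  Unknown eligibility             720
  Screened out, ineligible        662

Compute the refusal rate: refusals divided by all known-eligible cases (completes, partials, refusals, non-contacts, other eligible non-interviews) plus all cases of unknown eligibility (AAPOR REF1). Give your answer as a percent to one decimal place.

Numerator → 673
Denom → 646 + 77 + 673 + 423 + 46 + 720 = 2585
REF1 = 673 / 2585 = 0.2603

26.0%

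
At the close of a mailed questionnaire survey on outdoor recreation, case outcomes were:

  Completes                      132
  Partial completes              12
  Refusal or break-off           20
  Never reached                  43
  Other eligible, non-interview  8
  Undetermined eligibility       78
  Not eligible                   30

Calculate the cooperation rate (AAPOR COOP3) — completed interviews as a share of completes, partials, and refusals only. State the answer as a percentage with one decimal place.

Top = 132
Denom = 132 + 12 + 20 = 164
COOP3 = 132 / 164 = 0.8049

80.5%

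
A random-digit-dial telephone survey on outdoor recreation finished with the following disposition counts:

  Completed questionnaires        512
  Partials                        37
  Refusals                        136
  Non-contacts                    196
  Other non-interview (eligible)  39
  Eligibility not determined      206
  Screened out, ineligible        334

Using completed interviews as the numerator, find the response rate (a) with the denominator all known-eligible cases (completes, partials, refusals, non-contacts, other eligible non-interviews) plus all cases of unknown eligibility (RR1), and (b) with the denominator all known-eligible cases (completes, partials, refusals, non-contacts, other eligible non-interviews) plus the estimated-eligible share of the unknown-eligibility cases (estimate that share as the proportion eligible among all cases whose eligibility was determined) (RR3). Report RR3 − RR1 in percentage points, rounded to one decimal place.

2.3

Numerator = 512
Base = 512 + 37 + 136 + 196 + 39 + 206 = 1126
RR1 = 512 / 1126 = 0.4547
Eligible (known) = 512 + 37 + 136 + 196 + 39 = 920
e = 920 / (920 + 334) = 920 / 1254 = 0.7337
e × U = 0.7337 × 206 = 151.14
Base = 920 + 151.14 = 1071.14
RR3 = 512 / 1071.14 = 0.4780
Difference = 47.80 − 45.47 = 2.33 percentage points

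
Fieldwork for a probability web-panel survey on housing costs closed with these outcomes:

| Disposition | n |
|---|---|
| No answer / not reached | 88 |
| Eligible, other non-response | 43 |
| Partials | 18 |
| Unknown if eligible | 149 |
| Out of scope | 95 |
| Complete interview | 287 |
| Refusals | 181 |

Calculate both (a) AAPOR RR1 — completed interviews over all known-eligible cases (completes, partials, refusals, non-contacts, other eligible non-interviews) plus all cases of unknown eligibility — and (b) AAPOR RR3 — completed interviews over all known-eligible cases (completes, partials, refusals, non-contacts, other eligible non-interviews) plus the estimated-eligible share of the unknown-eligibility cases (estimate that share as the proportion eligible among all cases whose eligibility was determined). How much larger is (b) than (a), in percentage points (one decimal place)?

Numerator: 287
Denominator: 287 + 18 + 181 + 88 + 43 + 149 = 766
RR1 = 287 / 766 = 0.3747
Determined eligible: 287 + 18 + 181 + 88 + 43 = 617
e = 617 / (617 + 95) = 617 / 712 = 0.8666
Eligible share of unknowns: 0.8666 × 149 = 129.12
Denominator: 617 + 129.12 = 746.12
RR3 = 287 / 746.12 = 0.3847
Difference = 38.47 − 37.47 = 1.00 percentage points

1.0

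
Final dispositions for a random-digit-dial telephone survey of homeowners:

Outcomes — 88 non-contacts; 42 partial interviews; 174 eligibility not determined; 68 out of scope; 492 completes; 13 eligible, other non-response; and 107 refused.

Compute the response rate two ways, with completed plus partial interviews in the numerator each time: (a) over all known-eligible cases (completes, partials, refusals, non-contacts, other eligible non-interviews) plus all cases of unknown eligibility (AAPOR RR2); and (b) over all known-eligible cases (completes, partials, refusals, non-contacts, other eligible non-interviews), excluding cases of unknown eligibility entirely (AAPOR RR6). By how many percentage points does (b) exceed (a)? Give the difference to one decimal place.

13.7

Num → 492 + 42 = 534
Base → 492 + 42 + 107 + 88 + 13 + 174 = 916
RR2 = 534 / 916 = 0.5830
Base → 492 + 42 + 107 + 88 + 13 = 742
RR6 = 534 / 742 = 0.7197
Difference = 71.97 − 58.30 = 13.67 percentage points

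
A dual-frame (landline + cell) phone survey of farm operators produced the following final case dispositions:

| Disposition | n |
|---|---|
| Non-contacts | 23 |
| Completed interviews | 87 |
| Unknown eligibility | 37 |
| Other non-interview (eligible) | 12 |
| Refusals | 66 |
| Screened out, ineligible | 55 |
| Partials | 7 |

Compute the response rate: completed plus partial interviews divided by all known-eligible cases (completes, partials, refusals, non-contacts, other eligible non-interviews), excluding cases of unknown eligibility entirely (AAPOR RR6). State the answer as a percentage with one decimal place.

Top = 87 + 7 = 94
Base = 87 + 7 + 66 + 23 + 12 = 195
RR6 = 94 / 195 = 0.4821

48.2%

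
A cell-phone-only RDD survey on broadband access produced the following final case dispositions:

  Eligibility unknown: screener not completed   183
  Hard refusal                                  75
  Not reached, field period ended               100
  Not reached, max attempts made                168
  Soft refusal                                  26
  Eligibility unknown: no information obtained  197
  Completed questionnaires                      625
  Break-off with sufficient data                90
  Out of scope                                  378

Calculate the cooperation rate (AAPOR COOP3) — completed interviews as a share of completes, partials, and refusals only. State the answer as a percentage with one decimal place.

Declined to participate = 75 + 26 = 101
No contact after all attempts = 100 + 168 = 268
Undetermined eligibility = 183 + 197 = 380
Top → 625
Denominator → 625 + 90 + 101 = 816
COOP3 = 625 / 816 = 0.7659

76.6%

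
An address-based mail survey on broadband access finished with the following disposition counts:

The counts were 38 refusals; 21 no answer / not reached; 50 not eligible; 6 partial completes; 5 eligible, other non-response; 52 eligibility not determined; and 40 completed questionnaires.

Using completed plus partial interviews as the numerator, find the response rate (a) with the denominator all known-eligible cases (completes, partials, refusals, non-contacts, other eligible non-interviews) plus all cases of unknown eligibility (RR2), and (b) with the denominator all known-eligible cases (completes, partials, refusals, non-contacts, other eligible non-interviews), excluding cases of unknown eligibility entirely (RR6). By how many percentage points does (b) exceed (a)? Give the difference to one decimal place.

Num → 40 + 6 = 46
Denominator → 40 + 6 + 38 + 21 + 5 + 52 = 162
RR2 = 46 / 162 = 0.2840
Denominator → 40 + 6 + 38 + 21 + 5 = 110
RR6 = 46 / 110 = 0.4182
Difference = 41.82 − 28.40 = 13.42 percentage points

13.4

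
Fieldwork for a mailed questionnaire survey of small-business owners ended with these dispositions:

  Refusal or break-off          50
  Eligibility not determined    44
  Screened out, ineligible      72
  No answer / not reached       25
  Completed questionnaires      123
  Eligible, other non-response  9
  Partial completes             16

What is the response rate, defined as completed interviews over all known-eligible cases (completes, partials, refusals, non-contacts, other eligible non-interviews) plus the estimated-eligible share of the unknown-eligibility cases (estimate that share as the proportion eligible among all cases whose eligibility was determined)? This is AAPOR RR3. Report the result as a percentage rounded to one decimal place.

Numerator: 123
Known eligible: 123 + 16 + 50 + 25 + 9 = 223
e = 223 / (223 + 72) = 223 / 295 = 0.7559
Estimated eligible among unknowns: 0.7559 × 44 = 33.26
Denom: 223 + 33.26 = 256.26
RR3 = 123 / 256.26 = 0.4800

48.0%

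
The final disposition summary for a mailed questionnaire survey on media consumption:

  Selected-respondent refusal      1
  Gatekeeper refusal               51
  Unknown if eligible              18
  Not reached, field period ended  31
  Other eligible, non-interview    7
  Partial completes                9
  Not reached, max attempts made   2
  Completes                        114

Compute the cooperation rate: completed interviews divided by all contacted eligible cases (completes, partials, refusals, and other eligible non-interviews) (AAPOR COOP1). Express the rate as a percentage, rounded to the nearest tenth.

Declined to participate = 51 + 1 = 52
Never reached = 31 + 2 = 33
Num → 114
Base → 114 + 9 + 52 + 7 = 182
COOP1 = 114 / 182 = 0.6264

62.6%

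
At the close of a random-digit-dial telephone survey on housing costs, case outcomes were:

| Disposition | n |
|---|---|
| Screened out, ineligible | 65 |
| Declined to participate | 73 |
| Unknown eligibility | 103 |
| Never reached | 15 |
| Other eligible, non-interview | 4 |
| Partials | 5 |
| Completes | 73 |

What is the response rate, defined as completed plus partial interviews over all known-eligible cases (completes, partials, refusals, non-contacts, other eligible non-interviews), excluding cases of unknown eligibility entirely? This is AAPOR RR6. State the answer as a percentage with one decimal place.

45.9%

Numerator = 73 + 5 = 78
Denom = 73 + 5 + 73 + 15 + 4 = 170
RR6 = 78 / 170 = 0.4588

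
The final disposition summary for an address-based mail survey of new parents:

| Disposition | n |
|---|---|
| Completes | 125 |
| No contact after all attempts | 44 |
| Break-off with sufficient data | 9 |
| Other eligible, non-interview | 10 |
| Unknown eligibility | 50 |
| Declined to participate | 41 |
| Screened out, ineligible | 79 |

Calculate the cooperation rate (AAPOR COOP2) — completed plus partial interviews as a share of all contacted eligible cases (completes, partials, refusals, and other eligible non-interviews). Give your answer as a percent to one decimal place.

Numerator = 125 + 9 = 134
Denom = 125 + 9 + 41 + 10 = 185
COOP2 = 134 / 185 = 0.7243

72.4%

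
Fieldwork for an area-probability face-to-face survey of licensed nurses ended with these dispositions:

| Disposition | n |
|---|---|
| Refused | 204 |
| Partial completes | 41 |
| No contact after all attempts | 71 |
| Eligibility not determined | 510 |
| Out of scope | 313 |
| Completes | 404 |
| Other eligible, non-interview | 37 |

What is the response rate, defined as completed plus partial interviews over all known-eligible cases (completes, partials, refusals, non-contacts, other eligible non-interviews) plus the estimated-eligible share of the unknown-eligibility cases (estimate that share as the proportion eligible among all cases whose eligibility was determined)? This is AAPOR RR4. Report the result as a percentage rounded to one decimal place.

39.8%

Numerator: 404 + 41 = 445
Eligible (known): 404 + 41 + 204 + 71 + 37 = 757
e = 757 / (757 + 313) = 757 / 1070 = 0.7075
Eligible share of unknowns: 0.7075 × 510 = 360.82
Denom: 757 + 360.82 = 1117.82
RR4 = 445 / 1117.82 = 0.3981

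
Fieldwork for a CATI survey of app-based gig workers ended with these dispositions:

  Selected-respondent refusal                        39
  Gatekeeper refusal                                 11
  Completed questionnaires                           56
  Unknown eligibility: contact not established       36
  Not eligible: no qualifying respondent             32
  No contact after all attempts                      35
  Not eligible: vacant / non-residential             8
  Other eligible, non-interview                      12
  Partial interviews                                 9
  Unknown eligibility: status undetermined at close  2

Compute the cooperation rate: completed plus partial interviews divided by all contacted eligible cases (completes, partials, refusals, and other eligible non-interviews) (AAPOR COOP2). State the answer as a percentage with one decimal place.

51.2%

Declined to participate = 11 + 39 = 50
Eligibility not determined = 36 + 2 = 38
Screened out, ineligible = 32 + 8 = 40
Num: 56 + 9 = 65
Denominator: 56 + 9 + 50 + 12 = 127
COOP2 = 65 / 127 = 0.5118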